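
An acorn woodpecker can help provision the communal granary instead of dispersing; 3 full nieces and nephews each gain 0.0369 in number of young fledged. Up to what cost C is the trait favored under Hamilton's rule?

0.027675

r to a full niece or nephew = 0.25 (full aunt/uncle↔niece/nephew: two paths of length 3 through the shared grandparent pair: r = 2·(1/2)^3 = 1/4).
Hamilton's rule: n·r·B > C, so the trait is favored while C < n·r·B = 3·0.25·0.0369 = 0.027675.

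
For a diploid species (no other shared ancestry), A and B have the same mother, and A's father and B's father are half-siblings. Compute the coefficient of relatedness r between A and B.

0.3125

Independent pedigree routes through distinct common ancestors add.
A and B are related in two ways: half-sibs through their shared mother (r = 1/4) and half first cousins through their fathers (r = 1/16).
r = 1/4 + 1/16 = 0.3125.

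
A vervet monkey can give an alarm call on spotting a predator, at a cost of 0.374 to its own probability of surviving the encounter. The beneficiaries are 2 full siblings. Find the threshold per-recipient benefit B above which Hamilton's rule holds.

0.374

r to a full sibling = 0.5 (full sibs share both parents — two paths of length 2: r = 2·(1/2)^2 = 1/2).
Hamilton's rule with n recipients of equal r: n·r·B > C, so B > C/(n·r) = 0.374/(2·0.5) = 0.374.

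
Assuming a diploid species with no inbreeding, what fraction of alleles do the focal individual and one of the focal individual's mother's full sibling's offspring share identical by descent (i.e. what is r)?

Each parent–offspring link contributes a factor of 1/2, and independent paths through distinct common ancestors add.
First cousins share one grandparent pair — two paths of length 4: r = 2·(1/2)^4 = 1/8.

0.125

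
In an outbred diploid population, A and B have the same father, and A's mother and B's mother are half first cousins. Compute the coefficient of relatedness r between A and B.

Wright's path rule: contributions from independent ancestry routes add.
A and B are related in two ways: half-sibs through their shared father (r = 1/4) and half second cousins through their mothers (r = 1/64).
r = 1/4 + 1/64 = 0.265625.

0.265625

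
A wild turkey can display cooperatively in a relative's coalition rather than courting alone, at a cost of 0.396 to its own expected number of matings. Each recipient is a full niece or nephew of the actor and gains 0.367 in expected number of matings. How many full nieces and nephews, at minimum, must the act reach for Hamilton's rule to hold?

5

r to a full niece or nephew = 0.25 (full aunt/uncle↔niece/nephew: two paths of length 3 through the shared grandparent pair: r = 2·(1/2)^3 = 1/4).
Hamilton's rule: n·r·B > C  ⇒  n > C/(r·B) = 0.396/(0.25·0.367) = 4.316.
The smallest integer exceeding 4.316 is 5.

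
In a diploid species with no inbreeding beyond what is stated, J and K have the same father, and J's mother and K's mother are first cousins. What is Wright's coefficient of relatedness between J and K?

With two independent routes of shared ancestry, r is the sum of the two contributions.
J and K are related in two ways: half-sibs through their shared father (r = 1/4) and second cousins through their mothers (r = 1/32).
r = 1/4 + 1/32 = 0.28125.

0.28125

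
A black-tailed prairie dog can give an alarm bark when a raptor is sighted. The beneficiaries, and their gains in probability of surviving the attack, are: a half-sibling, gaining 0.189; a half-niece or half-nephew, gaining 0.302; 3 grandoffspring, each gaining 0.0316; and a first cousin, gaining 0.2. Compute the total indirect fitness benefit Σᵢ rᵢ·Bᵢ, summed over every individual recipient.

r to a half-sibling = 0.25 (half-sibs share one parent — one path of length 2: r = (1/2)^2 = 1/4).
r to a half-niece or half-nephew = 1/8 (half-aunt/uncle↔niece/nephew: one path of length 3: r = (1/2)^3 = 1/8).
r to a grandoffspring = 1/4 (two parent–offspring links: r = (1/2)^2 = 1/4).
r to a first cousin = 0.125 (first cousins share one grandparent pair — two paths of length 4: r = 2·(1/2)^4 = 1/8).
Summing one r·B term per recipient: 1·0.25·0.189 + 1·0.125·0.302 + 3·0.25·0.0316 + 1·0.125·0.2 = 0.1337.

0.1337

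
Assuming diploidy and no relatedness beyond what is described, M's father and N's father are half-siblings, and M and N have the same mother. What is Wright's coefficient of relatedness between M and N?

With two independent routes of shared ancestry, r is the sum of the two contributions.
M and N are related in two ways: half first cousins through their fathers (r = 1/16) and half-sibs through their shared mother (r = 1/4).
r = 1/16 + 1/4 = 0.3125.

0.3125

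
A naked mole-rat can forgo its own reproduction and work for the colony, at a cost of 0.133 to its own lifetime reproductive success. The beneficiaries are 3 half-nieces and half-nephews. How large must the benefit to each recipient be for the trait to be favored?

0.3547

r to a half-niece or half-nephew = 0.125 (half-aunt/uncle↔niece/nephew: one path of length 3: r = (1/2)^3 = 1/8).
Hamilton's rule with n recipients of equal r: n·r·B > C, so B > C/(n·r) = 0.133/(3·0.125) = 0.3547.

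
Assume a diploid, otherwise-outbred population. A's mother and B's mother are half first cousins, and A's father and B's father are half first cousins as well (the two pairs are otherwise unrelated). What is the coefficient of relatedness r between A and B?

Wright's path rule: contributions from independent ancestry routes add.
A and B are related in two ways: half second cousins through their mothers (r = 1/64) and half second cousins through their fathers (r = 1/64).
r = 1/64 + 1/64 = 1/32 = 0.03125.

0.03125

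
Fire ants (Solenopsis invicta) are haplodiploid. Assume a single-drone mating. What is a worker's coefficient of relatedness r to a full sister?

0.75

Haplodiploid full sisters inherit their father's entire haploid genome identically (contributing 1/2) and on average half of their mother's contribution (1/2 · 1/2 = 1/4); r = 1/2 + 1/4 = 3/4.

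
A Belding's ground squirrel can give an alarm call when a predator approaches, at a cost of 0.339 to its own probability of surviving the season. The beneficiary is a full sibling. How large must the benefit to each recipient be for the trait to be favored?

r to a full sibling = 1/2 (full sibs share both parents — two paths of length 2: r = 2·(1/2)^2 = 1/2).
Hamilton's rule with n recipients of equal r: n·r·B > C, so B > C/(n·r) = 0.339/(1·0.5) = 0.678.

0.678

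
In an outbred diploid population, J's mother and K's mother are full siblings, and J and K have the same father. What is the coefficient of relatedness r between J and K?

With two independent routes of shared ancestry, r is the sum of the two contributions.
J and K are related in two ways: first cousins through their mothers (r = 1/8) and half-sibs through their shared father (r = 1/4).
r = 1/8 + 1/4 = 0.375.

0.375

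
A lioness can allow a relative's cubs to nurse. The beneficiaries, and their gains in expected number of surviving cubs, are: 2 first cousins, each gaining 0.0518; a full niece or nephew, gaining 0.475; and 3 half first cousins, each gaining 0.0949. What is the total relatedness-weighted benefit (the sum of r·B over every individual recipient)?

r to a first cousin = 0.125 (first cousins share one grandparent pair — two paths of length 4: r = 2·(1/2)^4 = 1/8).
r to a full niece or nephew = 0.25 (full aunt/uncle↔niece/nephew: two paths of length 3 through the shared grandparent pair: r = 2·(1/2)^3 = 1/4).
r to a half first cousin = 1/16 (half first cousins share one grandparent — one path of length 4: r = (1/2)^4 = 1/16).
Summing one r·B term per recipient: 2·0.125·0.0518 + 1·0.25·0.475 + 3·0.0625·0.0949 = 0.14949375.

0.14949375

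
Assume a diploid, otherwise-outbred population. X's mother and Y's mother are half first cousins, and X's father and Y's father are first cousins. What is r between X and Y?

Wright's path rule: contributions from independent ancestry routes add.
X and Y are related in two ways: half second cousins through their mothers (r = 1/64) and second cousins through their fathers (r = 1/32).
r = 1/64 + 1/32 = 3/64 = 0.046875.

0.046875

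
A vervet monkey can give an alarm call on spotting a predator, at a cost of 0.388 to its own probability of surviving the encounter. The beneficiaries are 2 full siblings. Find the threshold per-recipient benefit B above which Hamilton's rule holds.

r to a full sibling = 0.5 (full sibs share both parents — two paths of length 2: r = 2·(1/2)^2 = 1/2).
Hamilton's rule with n recipients of equal r: n·r·B > C, so B > C/(n·r) = 0.388/(2·0.5) = 0.388.

0.388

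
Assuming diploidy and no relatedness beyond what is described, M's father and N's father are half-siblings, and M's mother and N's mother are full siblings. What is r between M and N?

0.1875

With two independent routes of shared ancestry, r is the sum of the two contributions.
M and N are related in two ways: half first cousins through their fathers (r = 1/16) and first cousins through their mothers (r = 1/8).
r = 1/16 + 1/8 = 3/16 = 0.1875.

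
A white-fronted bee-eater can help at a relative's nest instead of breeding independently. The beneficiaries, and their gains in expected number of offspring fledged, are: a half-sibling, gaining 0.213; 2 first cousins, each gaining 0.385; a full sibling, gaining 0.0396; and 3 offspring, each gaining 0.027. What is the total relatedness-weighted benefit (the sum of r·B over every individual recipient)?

r to a half-sibling = 0.25 (half-sibs share one parent — one path of length 2: r = (1/2)^2 = 1/4).
r to a first cousin = 0.125 (first cousins share one grandparent pair — two paths of length 4: r = 2·(1/2)^4 = 1/8).
r to a full sibling = 1/2 (full sibs share both parents — two paths of length 2: r = 2·(1/2)^2 = 1/2).
r to an offspring = 0.5 (one parent–offspring link: r = (1/2)^1 = 1/2).
Summing one r·B term per recipient: 1·0.25·0.213 + 2·0.125·0.385 + 1·0.5·0.0396 + 3·0.5·0.027 = 0.2098.

0.2098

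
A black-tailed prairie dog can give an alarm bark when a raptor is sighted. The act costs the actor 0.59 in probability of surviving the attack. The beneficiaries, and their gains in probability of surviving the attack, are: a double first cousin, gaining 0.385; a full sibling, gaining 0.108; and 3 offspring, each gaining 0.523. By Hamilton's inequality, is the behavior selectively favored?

Hamilton's rule: the trait is favored when the sum of r·B over every recipient exceeds the actor's cost C.
r to a double first cousin = 1/4 (double first cousins share both grandparent pairs — four paths of length 4: r = 4·(1/2)^4 = 1/4).
r to a full sibling = 0.5 (full sibs share both parents — two paths of length 2: r = 2·(1/2)^2 = 1/2).
r to an offspring = 1/2 (one parent–offspring link: r = (1/2)^1 = 1/2).
Summing one r·B term per recipient: 1·0.25·0.385 + 1·0.5·0.108 + 3·0.5·0.523 = 0.93475.
0.93475 > 0.59: the indirect benefit exceeds the cost.

Yes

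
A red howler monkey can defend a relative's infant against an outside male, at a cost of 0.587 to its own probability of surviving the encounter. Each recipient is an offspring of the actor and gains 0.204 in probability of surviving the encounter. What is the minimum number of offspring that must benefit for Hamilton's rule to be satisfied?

6

r to an offspring = 0.5 (one parent–offspring link: r = (1/2)^1 = 1/2).
Hamilton's rule: n·r·B > C  ⇒  n > C/(r·B) = 0.587/(0.5·0.204) = 5.755.
The smallest integer exceeding 5.755 is 6.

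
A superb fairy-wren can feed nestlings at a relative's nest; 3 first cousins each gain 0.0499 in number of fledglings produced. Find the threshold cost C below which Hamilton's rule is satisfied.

0.0187125

r to a first cousin = 0.125 (first cousins share one grandparent pair — two paths of length 4: r = 2·(1/2)^4 = 1/8).
Hamilton's rule: n·r·B > C, so the trait is favored while C < n·r·B = 3·0.125·0.0499 = 0.0187125.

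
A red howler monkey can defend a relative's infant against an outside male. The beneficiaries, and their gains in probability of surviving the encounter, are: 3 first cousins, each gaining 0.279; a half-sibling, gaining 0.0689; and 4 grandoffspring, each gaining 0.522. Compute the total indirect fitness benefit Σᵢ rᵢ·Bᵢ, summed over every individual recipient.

r to a first cousin = 0.125 (first cousins share one grandparent pair — two paths of length 4: r = 2·(1/2)^4 = 1/8).
r to a half-sibling = 1/4 (half-sibs share one parent — one path of length 2: r = (1/2)^2 = 1/4).
r to a grandoffspring = 0.25 (two parent–offspring links: r = (1/2)^2 = 1/4).
Summing one r·B term per recipient: 3·0.125·0.279 + 1·0.25·0.0689 + 4·0.25·0.522 = 0.64385.

0.64385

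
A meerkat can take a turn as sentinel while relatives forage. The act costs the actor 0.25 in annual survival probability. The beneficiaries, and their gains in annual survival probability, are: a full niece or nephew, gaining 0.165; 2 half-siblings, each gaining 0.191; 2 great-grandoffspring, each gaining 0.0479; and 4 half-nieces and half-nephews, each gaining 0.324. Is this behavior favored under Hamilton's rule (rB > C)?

Yes

Hamilton's rule: the trait is favored when the sum of r·B over every recipient exceeds the actor's cost C.
r to a full niece or nephew = 0.25 (full aunt/uncle↔niece/nephew: two paths of length 3 through the shared grandparent pair: r = 2·(1/2)^3 = 1/4).
r to a half-sibling = 1/4 (half-sibs share one parent — one path of length 2: r = (1/2)^2 = 1/4).
r to a great-grandoffspring = 0.125 (three parent–offspring links: r = (1/2)^3 = 1/8).
r to a half-niece or half-nephew = 0.125 (half-aunt/uncle↔niece/nephew: one path of length 3: r = (1/2)^3 = 1/8).
Summing one r·B term per recipient: 1·0.25·0.165 + 2·0.25·0.191 + 2·0.125·0.0479 + 4·0.125·0.324 = 0.310725.
0.310725 > 0.25: the indirect benefit exceeds the cost.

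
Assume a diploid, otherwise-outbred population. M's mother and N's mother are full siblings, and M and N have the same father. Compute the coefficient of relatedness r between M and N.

0.375

Relatedness sums over independent paths through distinct common ancestors.
M and N are related in two ways: first cousins through their mothers (r = 1/8) and half-sibs through their shared father (r = 1/4).
r = 1/8 + 1/4 = 3/8 = 0.375.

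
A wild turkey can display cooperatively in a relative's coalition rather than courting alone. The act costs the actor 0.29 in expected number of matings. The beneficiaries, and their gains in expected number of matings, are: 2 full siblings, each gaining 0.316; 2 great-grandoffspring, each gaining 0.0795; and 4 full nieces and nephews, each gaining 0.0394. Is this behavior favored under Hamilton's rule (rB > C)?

Yes

Hamilton's rule: the trait is favored when the sum of r·B over every recipient exceeds the actor's cost C.
r to a full sibling = 1/2 (full sibs share both parents — two paths of length 2: r = 2·(1/2)^2 = 1/2).
r to a great-grandoffspring = 0.125 (three parent–offspring links: r = (1/2)^3 = 1/8).
r to a full niece or nephew = 0.25 (full aunt/uncle↔niece/nephew: two paths of length 3 through the shared grandparent pair: r = 2·(1/2)^3 = 1/4).
Summing one r·B term per recipient: 2·0.5·0.316 + 2·0.125·0.0795 + 4·0.25·0.0394 = 0.375275.
0.375275 > 0.29: the indirect benefit exceeds the cost.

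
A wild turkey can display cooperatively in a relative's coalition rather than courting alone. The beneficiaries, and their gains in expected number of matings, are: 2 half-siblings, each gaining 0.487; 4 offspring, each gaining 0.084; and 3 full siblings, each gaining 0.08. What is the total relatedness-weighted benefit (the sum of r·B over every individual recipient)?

0.5315

r to a half-sibling = 0.25 (half-sibs share one parent — one path of length 2: r = (1/2)^2 = 1/4).
r to an offspring = 0.5 (one parent–offspring link: r = (1/2)^1 = 1/2).
r to a full sibling = 0.5 (full sibs share both parents — two paths of length 2: r = 2·(1/2)^2 = 1/2).
Summing one r·B term per recipient: 2·0.25·0.487 + 4·0.5·0.084 + 3·0.5·0.08 = 0.5315.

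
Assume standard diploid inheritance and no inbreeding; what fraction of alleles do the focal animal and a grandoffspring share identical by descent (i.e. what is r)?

Two parent–offspring links: r = (1/2)^2 = 1/4.

0.25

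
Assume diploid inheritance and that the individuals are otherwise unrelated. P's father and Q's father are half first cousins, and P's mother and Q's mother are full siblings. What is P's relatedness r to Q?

With two independent routes of shared ancestry, r is the sum of the two contributions.
P and Q are related in two ways: half second cousins through their fathers (r = 1/64) and first cousins through their mothers (r = 1/8).
r = 1/64 + 1/8 = 9/64 = 0.140625.

0.140625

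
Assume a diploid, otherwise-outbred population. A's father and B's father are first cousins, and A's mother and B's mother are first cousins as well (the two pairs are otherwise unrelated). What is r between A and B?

Relatedness sums over independent paths through distinct common ancestors.
A and B are related in two ways: second cousins through their fathers (r = 1/32) and second cousins through their mothers (r = 1/32).
r = 1/32 + 1/32 = 0.0625.

0.0625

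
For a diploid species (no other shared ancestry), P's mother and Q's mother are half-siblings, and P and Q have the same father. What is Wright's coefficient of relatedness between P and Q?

Independent pedigree routes through distinct common ancestors add.
P and Q are related in two ways: half first cousins through their mothers (r = 1/16) and half-sibs through their shared father (r = 1/4).
r = 1/16 + 1/4 = 0.3125.

0.3125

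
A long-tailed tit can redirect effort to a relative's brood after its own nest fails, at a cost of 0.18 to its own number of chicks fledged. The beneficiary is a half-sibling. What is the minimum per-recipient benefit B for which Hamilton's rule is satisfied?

0.72

r to a half-sibling = 0.25 (half-sibs share one parent — one path of length 2: r = (1/2)^2 = 1/4).
Hamilton's rule with n recipients of equal r: n·r·B > C, so B > C/(n·r) = 0.18/(1·0.25) = 0.72.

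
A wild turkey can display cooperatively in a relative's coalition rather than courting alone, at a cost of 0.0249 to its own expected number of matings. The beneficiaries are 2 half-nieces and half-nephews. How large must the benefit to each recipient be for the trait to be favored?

r to a half-niece or half-nephew = 1/8 (half-aunt/uncle↔niece/nephew: one path of length 3: r = (1/2)^3 = 1/8).
Hamilton's rule with n recipients of equal r: n·r·B > C, so B > C/(n·r) = 0.0249/(2·0.125) = 0.0996.

0.0996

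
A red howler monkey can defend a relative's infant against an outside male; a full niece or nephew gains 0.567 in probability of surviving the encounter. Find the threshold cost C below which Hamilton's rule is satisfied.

r to a full niece or nephew = 1/4 (full aunt/uncle↔niece/nephew: two paths of length 3 through the shared grandparent pair: r = 2·(1/2)^3 = 1/4).
Hamilton's rule: n·r·B > C, so the trait is favored while C < n·r·B = 1·0.25·0.567 = 0.14175.

0.14175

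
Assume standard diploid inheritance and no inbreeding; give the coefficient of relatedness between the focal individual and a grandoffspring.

0.25

Each parent–offspring link contributes a factor of 1/2, and independent paths through distinct common ancestors add.
Two parent–offspring links: r = (1/2)^2 = 1/4.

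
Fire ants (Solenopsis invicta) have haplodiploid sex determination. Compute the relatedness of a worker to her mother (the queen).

0.5

One meiotic link between diploid queen and diploid daughter: r = 1/2.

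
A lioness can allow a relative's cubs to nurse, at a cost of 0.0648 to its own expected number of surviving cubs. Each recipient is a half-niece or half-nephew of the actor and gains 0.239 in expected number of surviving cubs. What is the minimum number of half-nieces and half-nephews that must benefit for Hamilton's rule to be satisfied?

r to a half-niece or half-nephew = 0.125 (half-aunt/uncle↔niece/nephew: one path of length 3: r = (1/2)^3 = 1/8).
Hamilton's rule: n·r·B > C  ⇒  n > C/(r·B) = 0.0648/(0.125·0.239) = 2.169.
The smallest integer exceeding 2.169 is 3.

3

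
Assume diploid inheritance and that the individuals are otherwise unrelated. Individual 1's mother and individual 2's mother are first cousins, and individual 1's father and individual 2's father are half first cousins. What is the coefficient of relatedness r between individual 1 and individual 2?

0.046875

With two independent routes of shared ancestry, r is the sum of the two contributions.
Individual 1 and individual 2 are related in two ways: second cousins through their mothers (r = 1/32) and half second cousins through their fathers (r = 1/64).
r = 1/32 + 1/64 = 0.046875.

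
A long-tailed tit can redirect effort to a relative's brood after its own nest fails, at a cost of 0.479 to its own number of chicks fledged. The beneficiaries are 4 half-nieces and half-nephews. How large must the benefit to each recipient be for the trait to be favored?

r to a half-niece or half-nephew = 1/8 (half-aunt/uncle↔niece/nephew: one path of length 3: r = (1/2)^3 = 1/8).
Hamilton's rule with n recipients of equal r: n·r·B > C, so B > C/(n·r) = 0.479/(4·0.125) = 0.958.

0.958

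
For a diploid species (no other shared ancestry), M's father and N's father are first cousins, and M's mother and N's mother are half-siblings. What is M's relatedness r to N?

Wright's path rule: contributions from independent ancestry routes add.
M and N are related in two ways: second cousins through their fathers (r = 1/32) and half first cousins through their mothers (r = 1/16).
r = 1/32 + 1/16 = 3/32 = 0.09375.

0.09375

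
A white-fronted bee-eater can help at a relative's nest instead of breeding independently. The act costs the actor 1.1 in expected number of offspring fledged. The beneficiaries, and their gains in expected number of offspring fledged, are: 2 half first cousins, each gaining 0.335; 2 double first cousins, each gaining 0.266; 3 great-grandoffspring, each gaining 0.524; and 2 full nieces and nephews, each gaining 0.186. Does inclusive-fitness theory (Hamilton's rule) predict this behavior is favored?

Hamilton's rule: the trait is favored when the sum of r·B over every recipient exceeds the actor's cost C.
r to a half first cousin = 1/16 (half first cousins share one grandparent — one path of length 4: r = (1/2)^4 = 1/16).
r to a double first cousin = 1/4 (double first cousins share both grandparent pairs — four paths of length 4: r = 4·(1/2)^4 = 1/4).
r to a great-grandoffspring = 0.125 (three parent–offspring links: r = (1/2)^3 = 1/8).
r to a full niece or nephew = 1/4 (full aunt/uncle↔niece/nephew: two paths of length 3 through the shared grandparent pair: r = 2·(1/2)^3 = 1/4).
Summing one r·B term per recipient: 2·0.0625·0.335 + 2·0.25·0.266 + 3·0.125·0.524 + 2·0.25·0.186 = 0.464375.
0.464375 < 1.1: the indirect benefit is less than the cost.

No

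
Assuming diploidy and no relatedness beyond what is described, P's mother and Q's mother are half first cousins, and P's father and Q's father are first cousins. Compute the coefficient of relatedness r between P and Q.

0.046875

Independent pedigree routes through distinct common ancestors add.
P and Q are related in two ways: half second cousins through their mothers (r = 1/64) and second cousins through their fathers (r = 1/32).
r = 1/64 + 1/32 = 0.046875.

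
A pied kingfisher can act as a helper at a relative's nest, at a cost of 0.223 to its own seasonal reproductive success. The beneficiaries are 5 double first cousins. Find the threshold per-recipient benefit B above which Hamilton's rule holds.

r to a double first cousin = 1/4 (double first cousins share both grandparent pairs — four paths of length 4: r = 4·(1/2)^4 = 1/4).
Hamilton's rule with n recipients of equal r: n·r·B > C, so B > C/(n·r) = 0.223/(5·0.25) = 0.1784.

0.1784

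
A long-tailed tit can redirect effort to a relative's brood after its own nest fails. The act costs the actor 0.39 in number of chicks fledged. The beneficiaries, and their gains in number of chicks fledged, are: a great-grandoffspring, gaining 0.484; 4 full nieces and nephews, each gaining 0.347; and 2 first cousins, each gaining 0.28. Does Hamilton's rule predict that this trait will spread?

Yes

Hamilton's rule: the trait is favored when the sum of r·B over every recipient exceeds the actor's cost C.
r to a great-grandoffspring = 0.125 (three parent–offspring links: r = (1/2)^3 = 1/8).
r to a full niece or nephew = 1/4 (full aunt/uncle↔niece/nephew: two paths of length 3 through the shared grandparent pair: r = 2·(1/2)^3 = 1/4).
r to a first cousin = 0.125 (first cousins share one grandparent pair — two paths of length 4: r = 2·(1/2)^4 = 1/8).
Summing one r·B term per recipient: 1·0.125·0.484 + 4·0.25·0.347 + 2·0.125·0.28 = 0.4775.
0.4775 > 0.39: the indirect benefit exceeds the cost.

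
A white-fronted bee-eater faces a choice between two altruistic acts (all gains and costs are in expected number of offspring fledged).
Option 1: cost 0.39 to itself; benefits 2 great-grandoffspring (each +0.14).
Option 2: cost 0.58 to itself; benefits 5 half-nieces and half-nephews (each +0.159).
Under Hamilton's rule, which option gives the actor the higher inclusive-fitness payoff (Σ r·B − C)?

Option 1

Option 1: r to a great-grandoffspring = 0.125.
Option 1: Σ r·B − C = (2·0.125·0.14) − 0.39 = -0.355.
Option 2: r to a half-niece or half-nephew = 0.125.
Option 2: Σ r·B − C = (5·0.125·0.159) − 0.58 = -0.480625.
Option 1 has the higher net inclusive-fitness payoff.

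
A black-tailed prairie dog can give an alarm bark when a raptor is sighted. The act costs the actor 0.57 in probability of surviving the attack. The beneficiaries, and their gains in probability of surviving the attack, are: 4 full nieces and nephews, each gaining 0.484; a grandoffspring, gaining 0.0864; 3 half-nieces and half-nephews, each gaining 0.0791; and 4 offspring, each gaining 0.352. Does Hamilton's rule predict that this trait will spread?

Yes

Hamilton's rule: the trait is favored when the sum of r·B over every recipient exceeds the actor's cost C.
r to a full niece or nephew = 0.25 (full aunt/uncle↔niece/nephew: two paths of length 3 through the shared grandparent pair: r = 2·(1/2)^3 = 1/4).
r to a grandoffspring = 1/4 (two parent–offspring links: r = (1/2)^2 = 1/4).
r to a half-niece or half-nephew = 1/8 (half-aunt/uncle↔niece/nephew: one path of length 3: r = (1/2)^3 = 1/8).
r to an offspring = 0.5 (one parent–offspring link: r = (1/2)^1 = 1/2).
Summing one r·B term per recipient: 4·0.25·0.484 + 1·0.25·0.0864 + 3·0.125·0.0791 + 4·0.5·0.352 = 1.2392625.
1.2392625 > 0.57: the indirect benefit exceeds the cost.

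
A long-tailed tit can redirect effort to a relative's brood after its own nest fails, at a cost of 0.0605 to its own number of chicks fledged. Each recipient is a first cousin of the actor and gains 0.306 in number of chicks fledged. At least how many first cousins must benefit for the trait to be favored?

2

r to a first cousin = 0.125 (first cousins share one grandparent pair — two paths of length 4: r = 2·(1/2)^4 = 1/8).
Hamilton's rule: n·r·B > C  ⇒  n > C/(r·B) = 0.0605/(0.125·0.306) = 1.582.
The smallest integer exceeding 1.582 is 2.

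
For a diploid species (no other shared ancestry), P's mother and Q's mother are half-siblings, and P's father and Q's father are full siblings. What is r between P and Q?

Independent pedigree routes through distinct common ancestors add.
P and Q are related in two ways: half first cousins through their mothers (r = 1/16) and first cousins through their fathers (r = 1/8).
r = 1/16 + 1/8 = 3/16 = 0.1875.

0.1875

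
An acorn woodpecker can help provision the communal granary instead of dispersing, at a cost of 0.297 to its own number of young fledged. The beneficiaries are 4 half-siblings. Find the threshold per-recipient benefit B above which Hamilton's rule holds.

0.297

r to a half-sibling = 1/4 (half-sibs share one parent — one path of length 2: r = (1/2)^2 = 1/4).
Hamilton's rule with n recipients of equal r: n·r·B > C, so B > C/(n·r) = 0.297/(4·0.25) = 0.297.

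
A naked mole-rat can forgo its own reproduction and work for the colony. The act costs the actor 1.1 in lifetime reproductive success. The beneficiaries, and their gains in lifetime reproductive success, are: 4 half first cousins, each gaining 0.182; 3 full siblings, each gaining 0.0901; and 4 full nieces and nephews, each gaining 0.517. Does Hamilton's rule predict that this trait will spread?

Hamilton's rule: the trait is favored when the sum of r·B over every recipient exceeds the actor's cost C.
r to a half first cousin = 0.0625 (half first cousins share one grandparent — one path of length 4: r = (1/2)^4 = 1/16).
r to a full sibling = 1/2 (full sibs share both parents — two paths of length 2: r = 2·(1/2)^2 = 1/2).
r to a full niece or nephew = 0.25 (full aunt/uncle↔niece/nephew: two paths of length 3 through the shared grandparent pair: r = 2·(1/2)^3 = 1/4).
Summing one r·B term per recipient: 4·0.0625·0.182 + 3·0.5·0.0901 + 4·0.25·0.517 = 0.69765.
0.69765 < 1.1: the indirect benefit is less than the cost.

No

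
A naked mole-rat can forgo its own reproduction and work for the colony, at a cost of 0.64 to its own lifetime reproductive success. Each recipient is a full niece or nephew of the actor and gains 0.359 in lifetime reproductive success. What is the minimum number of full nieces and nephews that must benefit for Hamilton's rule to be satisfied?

r to a full niece or nephew = 0.25 (full aunt/uncle↔niece/nephew: two paths of length 3 through the shared grandparent pair: r = 2·(1/2)^3 = 1/4).
Hamilton's rule: n·r·B > C  ⇒  n > C/(r·B) = 0.64/(0.25·0.359) = 7.131.
The smallest integer exceeding 7.131 is 8.

8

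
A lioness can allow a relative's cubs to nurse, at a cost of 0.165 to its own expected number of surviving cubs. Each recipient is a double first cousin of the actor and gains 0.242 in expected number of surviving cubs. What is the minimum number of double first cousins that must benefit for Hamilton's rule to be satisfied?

3

r to a double first cousin = 1/4 (double first cousins share both grandparent pairs — four paths of length 4: r = 4·(1/2)^4 = 1/4).
Hamilton's rule: n·r·B > C  ⇒  n > C/(r·B) = 0.165/(0.25·0.242) = 2.727.
The smallest integer exceeding 2.727 is 3.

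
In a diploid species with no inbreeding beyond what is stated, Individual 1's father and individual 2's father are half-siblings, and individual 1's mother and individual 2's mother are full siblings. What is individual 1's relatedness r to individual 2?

0.1875

Relatedness sums over independent paths through distinct common ancestors.
Individual 1 and individual 2 are related in two ways: half first cousins through their fathers (r = 1/16) and first cousins through their mothers (r = 1/8).
r = 1/16 + 1/8 = 0.1875.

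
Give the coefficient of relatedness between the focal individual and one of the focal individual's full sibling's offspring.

Each parent–offspring link contributes a factor of 1/2, and independent paths through distinct common ancestors add.
Full aunt/uncle↔niece/nephew: two paths of length 3 through the shared grandparent pair: r = 2·(1/2)^3 = 1/4.

0.25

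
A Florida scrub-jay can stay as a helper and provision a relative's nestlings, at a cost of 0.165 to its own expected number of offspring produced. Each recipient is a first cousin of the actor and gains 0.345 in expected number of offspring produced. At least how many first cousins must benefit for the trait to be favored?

r to a first cousin = 1/8 (first cousins share one grandparent pair — two paths of length 4: r = 2·(1/2)^4 = 1/8).
Hamilton's rule: n·r·B > C  ⇒  n > C/(r·B) = 0.165/(0.125·0.345) = 3.826.
The smallest integer exceeding 3.826 is 4.

4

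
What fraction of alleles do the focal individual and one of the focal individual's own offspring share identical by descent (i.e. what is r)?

Each parent–offspring link contributes a factor of 1/2, and independent paths through distinct common ancestors add.
One parent–offspring link: r = (1/2)^1 = 1/2.

0.5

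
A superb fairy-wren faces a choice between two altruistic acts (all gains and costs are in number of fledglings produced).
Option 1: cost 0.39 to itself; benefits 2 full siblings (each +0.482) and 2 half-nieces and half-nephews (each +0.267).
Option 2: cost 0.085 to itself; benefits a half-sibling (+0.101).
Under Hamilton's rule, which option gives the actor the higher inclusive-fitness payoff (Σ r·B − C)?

Option 1

Option 1: r to a full sibling = 0.5.
Option 1: r to a half-niece or half-nephew = 0.125.
Option 1: Σ r·B − C = (2·0.5·0.482 + 2·0.125·0.267) − 0.39 = 0.15875.
Option 2: r to a half-sibling = 0.25.
Option 2: Σ r·B − C = (1·0.25·0.101) − 0.085 = -0.05975.
Option 1 has the higher net inclusive-fitness payoff.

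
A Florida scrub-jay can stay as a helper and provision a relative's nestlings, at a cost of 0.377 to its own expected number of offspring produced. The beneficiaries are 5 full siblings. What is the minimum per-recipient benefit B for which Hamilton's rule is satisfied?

0.1508

r to a full sibling = 1/2 (full sibs share both parents — two paths of length 2: r = 2·(1/2)^2 = 1/2).
Hamilton's rule with n recipients of equal r: n·r·B > C, so B > C/(n·r) = 0.377/(5·0.5) = 0.1508.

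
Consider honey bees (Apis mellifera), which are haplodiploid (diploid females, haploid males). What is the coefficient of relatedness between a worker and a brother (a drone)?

Her haploid brother carries none of their father's genes and a random half of their mother's genome; that half matches the maternal half of her own genome with probability 1/2: r = 1/2 · 1/2 = 1/4.

0.25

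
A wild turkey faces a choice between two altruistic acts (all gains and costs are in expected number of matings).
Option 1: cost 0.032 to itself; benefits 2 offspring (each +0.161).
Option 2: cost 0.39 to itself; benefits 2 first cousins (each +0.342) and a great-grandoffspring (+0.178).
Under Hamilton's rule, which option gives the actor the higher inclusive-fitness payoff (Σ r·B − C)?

Option 1: r to an offspring = 0.5.
Option 1: Σ r·B − C = (2·0.5·0.161) − 0.032 = 0.129.
Option 2: r to a first cousin = 0.125.
Option 2: r to a great-grandoffspring = 0.125.
Option 2: Σ r·B − C = (2·0.125·0.342 + 1·0.125·0.178) − 0.39 = -0.28225.
Option 1 has the higher net inclusive-fitness payoff.

Option 1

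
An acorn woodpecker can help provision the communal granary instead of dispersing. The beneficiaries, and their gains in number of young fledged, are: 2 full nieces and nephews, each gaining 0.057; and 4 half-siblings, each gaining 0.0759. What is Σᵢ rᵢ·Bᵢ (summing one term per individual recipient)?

0.1044

r to a full niece or nephew = 1/4 (full aunt/uncle↔niece/nephew: two paths of length 3 through the shared grandparent pair: r = 2·(1/2)^3 = 1/4).
r to a half-sibling = 0.25 (half-sibs share one parent — one path of length 2: r = (1/2)^2 = 1/4).
Summing one r·B term per recipient: 2·0.25·0.057 + 4·0.25·0.0759 = 0.1044.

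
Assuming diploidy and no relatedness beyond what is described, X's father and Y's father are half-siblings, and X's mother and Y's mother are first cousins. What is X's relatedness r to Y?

0.09375

Wright's path rule: contributions from independent ancestry routes add.
X and Y are related in two ways: half first cousins through their fathers (r = 1/16) and second cousins through their mothers (r = 1/32).
r = 1/16 + 1/32 = 0.09375.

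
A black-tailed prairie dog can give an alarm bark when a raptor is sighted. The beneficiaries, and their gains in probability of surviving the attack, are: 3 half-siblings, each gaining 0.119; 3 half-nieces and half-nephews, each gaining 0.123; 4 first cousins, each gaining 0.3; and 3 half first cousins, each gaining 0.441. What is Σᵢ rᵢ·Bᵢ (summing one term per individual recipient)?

0.3680625

r to a half-sibling = 0.25 (half-sibs share one parent — one path of length 2: r = (1/2)^2 = 1/4).
r to a half-niece or half-nephew = 1/8 (half-aunt/uncle↔niece/nephew: one path of length 3: r = (1/2)^3 = 1/8).
r to a first cousin = 0.125 (first cousins share one grandparent pair — two paths of length 4: r = 2·(1/2)^4 = 1/8).
r to a half first cousin = 0.0625 (half first cousins share one grandparent — one path of length 4: r = (1/2)^4 = 1/16).
Summing one r·B term per recipient: 3·0.25·0.119 + 3·0.125·0.123 + 4·0.125·0.3 + 3·0.0625·0.441 = 0.3680625.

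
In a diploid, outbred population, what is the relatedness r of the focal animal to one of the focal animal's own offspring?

Each parent–offspring link contributes a factor of 1/2, and independent paths through distinct common ancestors add.
One parent–offspring link: r = (1/2)^1 = 1/2.

0.5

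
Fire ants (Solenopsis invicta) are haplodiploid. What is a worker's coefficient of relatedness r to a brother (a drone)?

0.25

Her haploid brother carries none of their father's genes and a random half of their mother's genome; that half matches the maternal half of her own genome with probability 1/2: r = 1/2 · 1/2 = 1/4.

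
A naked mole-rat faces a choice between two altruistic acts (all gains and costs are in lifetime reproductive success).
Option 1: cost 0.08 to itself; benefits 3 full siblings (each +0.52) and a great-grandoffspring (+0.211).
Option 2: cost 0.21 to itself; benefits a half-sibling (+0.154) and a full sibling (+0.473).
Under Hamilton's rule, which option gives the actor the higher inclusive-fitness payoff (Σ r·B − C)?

Option 1

Option 1: r to a full sibling = 0.5.
Option 1: r to a great-grandoffspring = 0.125.
Option 1: Σ r·B − C = (3·0.5·0.52 + 1·0.125·0.211) − 0.08 = 0.726375.
Option 2: r to a half-sibling = 0.25.
Option 2: r to a full sibling = 0.5.
Option 2: Σ r·B − C = (1·0.25·0.154 + 1·0.5·0.473) − 0.21 = 0.065.
Option 1 has the higher net inclusive-fitness payoff.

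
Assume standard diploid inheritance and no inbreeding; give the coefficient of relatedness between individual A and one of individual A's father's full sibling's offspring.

0.125

Each parent–offspring link contributes a factor of 1/2, and independent paths through distinct common ancestors add.
First cousins share one grandparent pair — two paths of length 4: r = 2·(1/2)^4 = 1/8.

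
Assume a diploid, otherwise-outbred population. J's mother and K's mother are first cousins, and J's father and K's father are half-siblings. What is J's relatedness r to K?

0.09375

With two independent routes of shared ancestry, r is the sum of the two contributions.
J and K are related in two ways: second cousins through their mothers (r = 1/32) and half first cousins through their fathers (r = 1/16).
r = 1/32 + 1/16 = 0.09375.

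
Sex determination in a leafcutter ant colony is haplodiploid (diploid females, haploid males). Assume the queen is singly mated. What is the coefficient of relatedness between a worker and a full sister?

Haplodiploid full sisters inherit their father's entire haploid genome identically (contributing 1/2) and on average half of their mother's contribution (1/2 · 1/2 = 1/4); r = 1/2 + 1/4 = 3/4.

0.75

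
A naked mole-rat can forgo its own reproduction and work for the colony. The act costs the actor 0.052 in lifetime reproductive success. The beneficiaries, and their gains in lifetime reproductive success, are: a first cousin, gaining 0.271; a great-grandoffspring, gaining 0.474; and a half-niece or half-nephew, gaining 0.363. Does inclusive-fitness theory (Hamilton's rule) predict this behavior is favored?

Hamilton's rule: the trait is favored when the sum of r·B over every recipient exceeds the actor's cost C.
r to a first cousin = 0.125 (first cousins share one grandparent pair — two paths of length 4: r = 2·(1/2)^4 = 1/8).
r to a great-grandoffspring = 1/8 (three parent–offspring links: r = (1/2)^3 = 1/8).
r to a half-niece or half-nephew = 0.125 (half-aunt/uncle↔niece/nephew: one path of length 3: r = (1/2)^3 = 1/8).
Summing one r·B term per recipient: 1·0.125·0.271 + 1·0.125·0.474 + 1·0.125·0.363 = 0.1385.
0.1385 > 0.052: the indirect benefit exceeds the cost.

Yes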